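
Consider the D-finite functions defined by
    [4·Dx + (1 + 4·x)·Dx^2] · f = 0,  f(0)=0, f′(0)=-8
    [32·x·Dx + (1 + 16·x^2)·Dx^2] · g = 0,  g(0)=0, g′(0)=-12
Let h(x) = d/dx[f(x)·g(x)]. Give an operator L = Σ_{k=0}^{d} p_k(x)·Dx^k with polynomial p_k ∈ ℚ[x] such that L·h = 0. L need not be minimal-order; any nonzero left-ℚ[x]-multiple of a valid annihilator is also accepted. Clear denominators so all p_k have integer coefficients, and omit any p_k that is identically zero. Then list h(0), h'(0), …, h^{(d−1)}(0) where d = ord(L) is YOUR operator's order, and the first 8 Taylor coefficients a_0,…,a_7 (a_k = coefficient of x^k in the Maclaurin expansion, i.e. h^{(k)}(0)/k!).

L = (1536 + 11264·x + 81920·x^2 + 638976·x^3 + 1966080·x^4 + 3407872·x^5 + 4194304·x^7) + (288 + 7936·x + 78848·x^2 + 495616·x^3 + 2228224·x^4 + 6094848·x^5 + 9175040·x^6 + 3145728·x^7 + 14680064·x^8)·Dx + (48 + 1024·x + 12288·x^2 + 79872·x^3 + 368640·x^4 + 1277952·x^5 + 3145728·x^6 + 4718592·x^7 + 3145728·x^8 + 8388608·x^9)·Dx^2 + (5 + 72·x + 592·x^2 + 3584·x^3 + 16896·x^4 + 61440·x^5 + 172032·x^6 + 393216·x^7 + 589824·x^8 + 524288·x^9 + 1048576·x^10)·Dx^3  (order 3).
h: a_k = 0, 192, -576, 0, -2560, 212992/5, -630784/5, 0, …
ICs: h(0) = 0, h′(0) = 192, h′′(0) = -1152.

f: a_k = 0, -8, 16, -128/3, 128, -2048/5, 4096/3, -32768/7, …
g: a_k = 0, -12, 0, 64, 0, -3072/5, 0, 49152/7, …
f·g: L₀ = L_f ⊗_s L_g, ord ≤ 2·2.
Derive L from L₀ (diff closure).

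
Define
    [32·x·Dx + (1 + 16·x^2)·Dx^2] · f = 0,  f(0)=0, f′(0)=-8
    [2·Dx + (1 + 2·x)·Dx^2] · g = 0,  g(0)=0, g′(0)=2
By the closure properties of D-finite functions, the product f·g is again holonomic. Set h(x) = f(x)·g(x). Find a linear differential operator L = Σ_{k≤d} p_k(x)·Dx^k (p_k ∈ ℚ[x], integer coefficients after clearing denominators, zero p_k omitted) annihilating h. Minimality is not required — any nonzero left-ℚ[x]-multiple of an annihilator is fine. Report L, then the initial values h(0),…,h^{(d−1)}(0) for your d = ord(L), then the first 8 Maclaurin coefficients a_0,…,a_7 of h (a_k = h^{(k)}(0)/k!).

f: a_k = 0, -8, 0, 128/3, 0, -2048/5, 0, 32768/7, …
g: a_k = 0, 2, -2, 8/3, -4, 32/5, -32/3, 128/7, …
Sym-product of L_f,L_g gives L₀ (≤ ord 4).
L = (2304 + 8960·x + 114688·x^2 + 552960·x^3 + 983040·x^4 + 851968·x^5 + 1048576·x^7)·Dx + (1032 + 14720·x + 111872·x^2 + 616448·x^3 + 1884160·x^4 + 3047424·x^5 + 2293760·x^6 + 1572864·x^7 + 3670016·x^8)·Dx^2 + (72 + 2512·x + 19968·x^2 + 99072·x^3 + 393216·x^4 + 1019904·x^5 + 1572864·x^6 + 1376256·x^7 + 1572864·x^8 + 2097152·x^9)·Dx^3 + (17 + 132·x + 964·x^2 + 4864·x^3 + 18432·x^4 + 55296·x^5 + 129024·x^6 + 196608·x^7 + 196608·x^8 + 262144·x^9 + 262144·x^10)·Dx^4  (order 4).
h: a_k = 0, 0, -16, 16, 64, -160/3, -34048/45, 11008/15, …
ICs: h(0) = 0, h′(0) = 0, h′′(0) = -32, h′′′(0) = 96.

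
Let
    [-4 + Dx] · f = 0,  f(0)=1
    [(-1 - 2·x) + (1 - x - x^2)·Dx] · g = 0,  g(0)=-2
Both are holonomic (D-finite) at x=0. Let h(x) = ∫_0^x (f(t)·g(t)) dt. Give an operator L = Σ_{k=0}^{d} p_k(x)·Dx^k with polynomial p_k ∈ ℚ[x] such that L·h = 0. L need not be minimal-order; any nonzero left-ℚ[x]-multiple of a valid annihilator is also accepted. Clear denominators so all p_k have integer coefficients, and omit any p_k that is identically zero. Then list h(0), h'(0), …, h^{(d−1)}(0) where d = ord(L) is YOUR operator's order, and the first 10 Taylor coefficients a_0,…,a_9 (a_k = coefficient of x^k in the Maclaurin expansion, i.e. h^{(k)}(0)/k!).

L = (5 - 2·x - 4·x^2)·Dx + (-1 + x + x^2)·Dx^2  (order 2).
h: a_k = 0, -2, -5, -28/3, -89/6, -326/15, -1388/45, -2746/63, -78227/1260, -253588/2835, …
ICs: h(0) = 0, h′(0) = -2.

f: a_k = 1, 4, 8, 32/3, 32/3, 128/15, 256/45, 1024/315, 512/315, 2048/2835, …
g: a_k = -2, -2, -4, -6, -10, -16, -26, -42, -68, -110, …
h₀=f·g: eliminate ⇒ L₀, order ≤ 1·1.
h=∫h₀ ⇒ L = L₀·Dx.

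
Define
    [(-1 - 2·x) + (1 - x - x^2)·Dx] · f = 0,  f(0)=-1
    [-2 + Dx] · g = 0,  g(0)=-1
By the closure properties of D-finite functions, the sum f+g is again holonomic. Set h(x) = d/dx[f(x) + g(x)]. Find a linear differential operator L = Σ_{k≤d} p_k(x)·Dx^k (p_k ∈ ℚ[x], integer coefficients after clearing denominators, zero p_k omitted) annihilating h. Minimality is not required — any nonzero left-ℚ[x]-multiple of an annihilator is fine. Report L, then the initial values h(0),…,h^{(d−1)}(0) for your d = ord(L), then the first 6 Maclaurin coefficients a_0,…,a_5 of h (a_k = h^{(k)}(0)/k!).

f: a_k = -1, -1, -2, -3, -5, -8, …
g: a_k = -1, -2, -2, -4/3, -2/3, -4/15, …
Weyl lclm of L_f,L_g ⇒ L₀ (ord ≤ 2).
h=h₀': d/dx-closure on L₀ ⇒ L.
L = (10 + 44·x + 44·x^2 + 48·x^3 + 12·x^4) + (-7 - 24·x - 28·x^2 - 12·x^3 + 10·x^4 + 4·x^5)·Dx + (1 + x + 3·x^2 - 6·x^3 - 8·x^4 - 2·x^5)·Dx^2  (order 2).
h: a_k = -3, -8, -13, -68/3, -124/3, -1178/15, …
ICs: h(0) = -3, h′(0) = -8.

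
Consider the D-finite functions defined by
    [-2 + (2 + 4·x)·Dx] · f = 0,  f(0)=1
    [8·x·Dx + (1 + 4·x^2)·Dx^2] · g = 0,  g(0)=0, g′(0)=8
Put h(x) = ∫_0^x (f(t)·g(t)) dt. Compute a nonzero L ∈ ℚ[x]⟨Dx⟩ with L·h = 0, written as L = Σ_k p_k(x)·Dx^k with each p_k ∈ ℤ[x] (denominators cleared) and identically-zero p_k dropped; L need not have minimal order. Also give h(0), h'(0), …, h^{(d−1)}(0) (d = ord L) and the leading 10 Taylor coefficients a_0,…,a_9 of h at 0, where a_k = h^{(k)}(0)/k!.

L = (3 - 8·x - 4·x^2)·Dx + (-2 + 4·x + 24·x^2 + 16·x^3)·Dx^2 + (1 + 4·x + 8·x^2 + 16·x^3 + 16·x^4)·Dx^3  (order 3).
h: a_k = 0, 0, 4, 8/3, -11/3, -4/3, 389/90, 409/105, -18853/1680, -11167/1890, …
ICs: h(0) = 0, h′(0) = 0, h′′(0) = 8.

f: a_k = 1, 1, -1/2, 1/2, -5/8, 7/8, -21/16, 33/16, -429/128, 715/128, …
g: a_k = 0, 8, 0, -32/3, 0, 128/5, 0, -512/7, 0, 2048/9, …
L₀ := L_f ⊗_s L_g (sym. prod.), ord ≤ 2.
h=∫₀ˣh₀: take L = L₀·Dx.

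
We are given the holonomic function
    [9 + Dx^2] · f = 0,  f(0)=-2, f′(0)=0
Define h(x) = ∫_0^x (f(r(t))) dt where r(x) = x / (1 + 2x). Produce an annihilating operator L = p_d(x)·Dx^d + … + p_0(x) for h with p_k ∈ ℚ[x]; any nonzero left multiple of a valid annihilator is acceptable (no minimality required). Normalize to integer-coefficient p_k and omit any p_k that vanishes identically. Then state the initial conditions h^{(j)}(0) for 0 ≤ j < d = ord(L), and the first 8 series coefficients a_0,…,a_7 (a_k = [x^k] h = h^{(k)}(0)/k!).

f: a_k = -2, 0, 9, 0, -27/4, 0, 81/40, 0, …
f∘r: x↦r, Dx↦Dx/r' in L_f ⇒ L₀.
Integrate: L := L₀·Dx.
L = 9·Dx + (4 + 24·x + 48·x^2 + 32·x^3)·Dx^2 + (1 + 8·x + 24·x^2 + 32·x^3 + 16·x^4)·Dx^3  (order 3).
h: a_k = 0, -2, 0, 3, -9, 81/4, -39, 2583/40, …
ICs: h(0) = 0, h′(0) = -2, h′′(0) = 0.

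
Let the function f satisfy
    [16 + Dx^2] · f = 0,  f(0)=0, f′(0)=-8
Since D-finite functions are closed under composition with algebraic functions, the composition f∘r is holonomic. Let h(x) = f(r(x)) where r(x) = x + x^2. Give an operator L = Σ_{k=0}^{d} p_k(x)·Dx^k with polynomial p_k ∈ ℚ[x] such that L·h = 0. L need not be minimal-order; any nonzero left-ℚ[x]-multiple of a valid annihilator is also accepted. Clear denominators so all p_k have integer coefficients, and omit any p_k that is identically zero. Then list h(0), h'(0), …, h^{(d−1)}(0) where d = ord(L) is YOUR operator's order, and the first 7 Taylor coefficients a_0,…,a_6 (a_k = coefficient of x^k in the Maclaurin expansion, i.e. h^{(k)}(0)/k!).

f: a_k = 0, -8, 0, 64/3, 0, -256/15, 0, …
Substitute x→r, Dx→(1/r')Dx; clear ⇒ L₀.
L = (16 + 96·x + 192·x^2 + 128·x^3) - 2·Dx + (1 + 2·x)·Dx^2  (order 2).
h: a_k = 0, -8, -8, 64/3, 64, 704/15, -64, …
ICs: h(0) = 0, h′(0) = -8.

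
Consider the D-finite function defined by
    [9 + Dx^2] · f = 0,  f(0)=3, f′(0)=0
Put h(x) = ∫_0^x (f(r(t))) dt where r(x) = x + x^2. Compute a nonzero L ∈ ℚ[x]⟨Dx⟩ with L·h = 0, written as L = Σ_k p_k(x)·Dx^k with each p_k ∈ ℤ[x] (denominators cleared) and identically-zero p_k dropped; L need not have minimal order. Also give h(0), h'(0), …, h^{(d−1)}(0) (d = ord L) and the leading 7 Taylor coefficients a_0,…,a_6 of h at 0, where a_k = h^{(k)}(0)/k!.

f: a_k = 3, 0, -27/2, 0, 81/8, 0, -243/80, …
Substitute x→r, Dx→(1/r')Dx; clear ⇒ L₀.
∫: right-multiply L₀ by Dx.
L = (9 + 54·x + 108·x^2 + 72·x^3)·Dx - 2·Dx^2 + (1 + 2·x)·Dx^3  (order 3).
h: a_k = 0, 3, 0, -9/2, -27/4, -27/40, 27/4, …
ICs: h(0) = 0, h′(0) = 3, h′′(0) = 0.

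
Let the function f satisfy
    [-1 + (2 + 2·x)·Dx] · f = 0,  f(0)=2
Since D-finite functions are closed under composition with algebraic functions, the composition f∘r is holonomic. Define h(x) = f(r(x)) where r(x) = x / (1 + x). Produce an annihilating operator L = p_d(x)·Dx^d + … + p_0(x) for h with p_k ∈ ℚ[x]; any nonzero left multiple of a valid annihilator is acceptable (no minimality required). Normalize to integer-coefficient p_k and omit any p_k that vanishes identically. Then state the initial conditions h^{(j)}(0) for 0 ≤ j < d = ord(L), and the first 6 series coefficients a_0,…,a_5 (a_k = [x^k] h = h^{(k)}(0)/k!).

f: a_k = 2, 1, -1/4, 1/8, -5/64, 7/128, …
f∘r: x↦r, Dx↦Dx/r' in L_f ⇒ L₀.
L = -1 + (2 + 6·x + 4·x^2)·Dx  (order 1).
h: a_k = 2, 1, -5/4, 13/8, -141/64, 399/128, …
ICs: h(0) = 2.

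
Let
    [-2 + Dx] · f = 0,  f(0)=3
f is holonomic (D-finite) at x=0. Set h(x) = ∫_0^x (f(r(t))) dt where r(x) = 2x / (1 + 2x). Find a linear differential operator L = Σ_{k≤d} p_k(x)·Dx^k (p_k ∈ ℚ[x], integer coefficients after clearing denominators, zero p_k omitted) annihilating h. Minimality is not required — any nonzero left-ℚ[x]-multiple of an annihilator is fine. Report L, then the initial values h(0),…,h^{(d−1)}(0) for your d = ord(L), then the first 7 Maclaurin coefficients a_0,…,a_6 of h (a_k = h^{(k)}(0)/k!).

f: a_k = 3, 6, 6, 4, 2, 4/5, 4/15, …
h₀=f(r): pull back L_f along r ⇒ L₀.
∫: right-multiply L₀ by Dx.
L = -4·Dx + (1 + 4·x + 4·x^2)·Dx^2  (order 2).
h: a_k = 0, 3, 6, 0, -4, 32/5, -32/5, …
ICs: h(0) = 0, h′(0) = 3.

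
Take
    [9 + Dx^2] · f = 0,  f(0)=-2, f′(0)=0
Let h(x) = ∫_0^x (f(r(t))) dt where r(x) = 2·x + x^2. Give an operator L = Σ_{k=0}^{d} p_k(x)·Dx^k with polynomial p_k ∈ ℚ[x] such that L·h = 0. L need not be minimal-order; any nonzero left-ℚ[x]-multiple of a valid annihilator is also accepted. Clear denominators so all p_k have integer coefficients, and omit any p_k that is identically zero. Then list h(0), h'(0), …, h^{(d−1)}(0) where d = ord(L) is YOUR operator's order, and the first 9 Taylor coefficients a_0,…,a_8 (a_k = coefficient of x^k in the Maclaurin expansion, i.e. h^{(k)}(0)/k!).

L = (36 + 108·x + 108·x^2 + 36·x^3)·Dx - Dx^2 + (1 + x)·Dx^3  (order 3).
h: a_k = 0, -2, 0, 12, 9, -99/5, -36, -162/35, 837/20, …
ICs: h(0) = 0, h′(0) = -2, h′′(0) = 0.

f: a_k = -2, 0, 9, 0, -27/4, 0, 81/40, 0, -729/2240, …
Change of var in L_f (x↦r) gives L₀.
Integrate: L := L₀·Dx.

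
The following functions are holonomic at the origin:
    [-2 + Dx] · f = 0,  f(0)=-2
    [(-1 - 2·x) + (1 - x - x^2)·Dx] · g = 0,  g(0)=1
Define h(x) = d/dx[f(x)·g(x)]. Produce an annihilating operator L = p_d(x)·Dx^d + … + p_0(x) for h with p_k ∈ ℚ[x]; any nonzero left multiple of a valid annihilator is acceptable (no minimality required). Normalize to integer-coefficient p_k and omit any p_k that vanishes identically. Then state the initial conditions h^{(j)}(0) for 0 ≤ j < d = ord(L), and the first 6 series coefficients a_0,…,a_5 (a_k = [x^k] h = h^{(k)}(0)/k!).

L = (12 + 2·x - 10·x^2 + 4·x^4) + (-3 + 3·x + 5·x^2 - 2·x^3 - 2·x^4)·Dx  (order 1).
h: a_k = -6, -24, -62, -136, -276, -8044/15, …
ICs: h(0) = -6.

f: a_k = -2, -4, -4, -8/3, -4/3, -8/15, …
g: a_k = 1, 1, 2, 3, 5, 8, …
L₀ := L_f ⊗_s L_g (sym. prod.), ord ≤ 1.
Derive L from L₀ (diff closure).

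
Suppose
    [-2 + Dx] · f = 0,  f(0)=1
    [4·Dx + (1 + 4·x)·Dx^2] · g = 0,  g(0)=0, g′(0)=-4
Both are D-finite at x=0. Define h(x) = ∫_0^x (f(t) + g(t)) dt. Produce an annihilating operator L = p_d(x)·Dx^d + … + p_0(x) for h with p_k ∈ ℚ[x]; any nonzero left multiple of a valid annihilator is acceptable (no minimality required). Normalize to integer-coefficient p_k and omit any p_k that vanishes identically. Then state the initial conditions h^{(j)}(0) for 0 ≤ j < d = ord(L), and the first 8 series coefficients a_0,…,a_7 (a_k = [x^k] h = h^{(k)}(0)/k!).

L = (-40 - 32·x)·Dx^2 + (14 - 16·x - 32·x^2)·Dx^3 + (3 + 16·x + 16·x^2)·Dx^4  (order 4).
h: a_k = 0, 1, -1, 10/3, -5, 194/15, -1534/45, 30724/315, …
ICs: h(0) = 0, h′(0) = 1, h′′(0) = -2, h′′′(0) = 20.

f: a_k = 1, 2, 2, 4/3, 2/3, 4/15, 4/45, 8/315, …
g: a_k = 0, -4, 8, -64/3, 64, -1024/5, 2048/3, -16384/7, …
Sum ⇒ L₀ = lclm(L_f,L_g) in ℚ(x)⟨Dx⟩.
Integrate: L := L₀·Dx.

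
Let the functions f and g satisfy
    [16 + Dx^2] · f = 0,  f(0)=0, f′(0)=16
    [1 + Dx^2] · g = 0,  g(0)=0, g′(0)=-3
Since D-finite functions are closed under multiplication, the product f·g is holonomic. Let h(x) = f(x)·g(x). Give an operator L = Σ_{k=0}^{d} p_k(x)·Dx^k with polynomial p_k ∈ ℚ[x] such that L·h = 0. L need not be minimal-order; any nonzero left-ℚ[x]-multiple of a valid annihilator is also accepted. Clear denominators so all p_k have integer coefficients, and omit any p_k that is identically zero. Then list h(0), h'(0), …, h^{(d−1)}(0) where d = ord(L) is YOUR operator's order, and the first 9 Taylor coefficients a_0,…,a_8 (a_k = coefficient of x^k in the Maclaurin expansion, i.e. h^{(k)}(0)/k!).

f: a_k = 0, 16, 0, -128/3, 0, 512/15, 0, -4096/315, 0, …
g: a_k = 0, -3, 0, 1/2, 0, -1/40, 0, 1/1680, 0, …
Sym-product of L_f,L_g gives L₀ (≤ ord 4).
L = 225 + 34·Dx^2 + Dx^4  (order 4).
h: a_k = 0, 0, -48, 0, 136, 0, -1862/15, 0, 6001/105, …
ICs: h(0) = 0, h′(0) = 0, h′′(0) = -96, h′′′(0) = 0.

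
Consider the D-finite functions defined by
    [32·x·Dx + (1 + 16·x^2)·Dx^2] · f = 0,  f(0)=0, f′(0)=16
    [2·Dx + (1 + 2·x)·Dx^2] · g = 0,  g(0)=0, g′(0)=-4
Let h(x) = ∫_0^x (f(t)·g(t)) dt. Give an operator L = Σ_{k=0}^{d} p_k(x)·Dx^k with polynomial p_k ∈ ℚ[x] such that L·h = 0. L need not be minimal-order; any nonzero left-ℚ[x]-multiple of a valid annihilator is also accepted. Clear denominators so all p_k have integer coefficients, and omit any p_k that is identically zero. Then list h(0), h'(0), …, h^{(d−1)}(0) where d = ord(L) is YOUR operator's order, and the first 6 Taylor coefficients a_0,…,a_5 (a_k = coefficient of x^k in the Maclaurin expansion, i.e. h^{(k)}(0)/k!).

f: a_k = 0, 16, 0, -256/3, 0, 4096/5, …
g: a_k = 0, -4, 4, -16/3, 8, -64/5, …
f·g: L₀ = L_f ⊗_s L_g, ord ≤ 2·2.
∫: right-multiply L₀ by Dx.
L = (2304 + 8960·x + 114688·x^2 + 552960·x^3 + 983040·x^4 + 851968·x^5 + 1048576·x^7)·Dx^2 + (1032 + 14720·x + 111872·x^2 + 616448·x^3 + 1884160·x^4 + 3047424·x^5 + 2293760·x^6 + 1572864·x^7 + 3670016·x^8)·Dx^3 + (72 + 2512·x + 19968·x^2 + 99072·x^3 + 393216·x^4 + 1019904·x^5 + 1572864·x^6 + 1376256·x^7 + 1572864·x^8 + 2097152·x^9)·Dx^4 + (17 + 132·x + 964·x^2 + 4864·x^3 + 18432·x^4 + 55296·x^5 + 129024·x^6 + 196608·x^7 + 196608·x^8 + 262144·x^9 + 262144·x^10)·Dx^5  (order 5).
h: a_k = 0, 0, 0, -64/3, 16, 256/5, …
ICs: h(0) = 0, h′(0) = 0, h′′(0) = 0, h′′′(0) = -128, h′′′′(0) = 384.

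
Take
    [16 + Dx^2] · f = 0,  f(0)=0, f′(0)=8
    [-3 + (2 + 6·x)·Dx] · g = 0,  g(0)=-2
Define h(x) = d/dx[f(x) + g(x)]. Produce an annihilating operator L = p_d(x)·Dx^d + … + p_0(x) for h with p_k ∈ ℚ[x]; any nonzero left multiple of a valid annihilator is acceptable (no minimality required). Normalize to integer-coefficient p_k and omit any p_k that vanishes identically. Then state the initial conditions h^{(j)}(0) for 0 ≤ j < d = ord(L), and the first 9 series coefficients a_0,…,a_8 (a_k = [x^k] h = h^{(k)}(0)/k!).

L = (-9552 - 18432·x - 27648·x^2) + (-2912 - 21024·x - 55296·x^2 - 55296·x^3)·Dx + (-597 - 1152·x - 1728·x^2)·Dx^2 + (-182 - 1314·x - 3456·x^2 - 3456·x^3)·Dx^3  (order 3).
h: a_k = 5, 9/2, -593/8, 405/16, 7253/384, 45927/256, -24831017/46080, 2814669/2048, -39763715347/10321920, …
ICs: h(0) = 5, h′(0) = 9/2, h′′(0) = -593/4.

f: a_k = 0, 8, 0, -64/3, 0, 256/15, 0, -2048/315, 0, …
g: a_k = -2, -3, 9/4, -27/8, 405/64, -1701/128, 15309/512, -72171/1024, 2814669/16384, …
Weyl lclm of L_f,L_g ⇒ L₀ (ord ≤ 3).
h₀' ⇒ L via d/dx closure of L₀.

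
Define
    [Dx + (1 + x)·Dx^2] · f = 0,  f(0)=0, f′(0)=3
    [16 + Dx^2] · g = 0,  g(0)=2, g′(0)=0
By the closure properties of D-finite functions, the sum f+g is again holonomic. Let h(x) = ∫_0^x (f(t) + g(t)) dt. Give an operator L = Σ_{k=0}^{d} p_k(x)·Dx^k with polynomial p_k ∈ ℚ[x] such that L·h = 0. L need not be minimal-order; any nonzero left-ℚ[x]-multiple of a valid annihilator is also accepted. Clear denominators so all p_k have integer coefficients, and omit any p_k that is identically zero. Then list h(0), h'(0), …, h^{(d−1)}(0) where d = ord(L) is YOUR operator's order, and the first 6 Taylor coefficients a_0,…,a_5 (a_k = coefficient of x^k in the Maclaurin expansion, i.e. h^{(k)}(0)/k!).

L = (176 + 256·x + 128·x^2)·Dx^2 + (144 + 400·x + 384·x^2 + 128·x^3)·Dx^3 + (11 + 16·x + 8·x^2)·Dx^4 + (9 + 25·x + 24·x^2 + 8·x^3)·Dx^5  (order 5).
h: a_k = 0, 2, 3/2, -35/6, 1/4, 247/60, …
ICs: h(0) = 0, h′(0) = 2, h′′(0) = 3, h′′′(0) = -35, h′′′′(0) = 6.

f: a_k = 0, 3, -3/2, 1, -3/4, 3/5, …
g: a_k = 2, 0, -16, 0, 64/3, 0, …
L₀ := lclm(L_f,L_g); ord L₀ ≤ 2+2.
Integrate: L := L₀·Dx.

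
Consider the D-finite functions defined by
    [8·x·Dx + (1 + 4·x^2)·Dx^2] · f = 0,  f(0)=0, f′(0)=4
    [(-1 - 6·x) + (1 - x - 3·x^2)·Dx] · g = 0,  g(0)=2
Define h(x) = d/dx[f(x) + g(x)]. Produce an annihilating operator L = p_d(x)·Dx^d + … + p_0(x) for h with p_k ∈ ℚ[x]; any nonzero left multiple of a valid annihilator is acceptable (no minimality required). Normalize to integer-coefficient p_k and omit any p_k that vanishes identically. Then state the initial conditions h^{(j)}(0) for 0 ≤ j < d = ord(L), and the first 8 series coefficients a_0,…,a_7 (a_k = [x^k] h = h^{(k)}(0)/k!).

f: a_k = 0, 4, 0, -16/3, 0, 64/5, 0, -256/7, …
g: a_k = 2, 2, 8, 14, 38, 80, 194, 434, …
L₀ := lclm(L_f,L_g); ord L₀ ≤ 2+1.
Derive L from L₀ (diff closure).
L = (32 - 128·x - 1488·x^2 - 2880·x^3 - 8424·x^4 - 2592·x^6) + (-25 - 160·x - 214·x^2 - 1188·x^3 - 2628·x^4 - 6264·x^5 - 432·x^6 - 2592·x^7)·Dx + (4 + 9·x + 54·x^2 - 66·x^3 - x^4 - 444·x^5 - 720·x^6 - 144·x^7 - 432·x^8)·Dx^2  (order 2).
h: a_k = 6, 16, 26, 152, 464, 1164, 2782, 8128, …
ICs: h(0) = 6, h′(0) = 16.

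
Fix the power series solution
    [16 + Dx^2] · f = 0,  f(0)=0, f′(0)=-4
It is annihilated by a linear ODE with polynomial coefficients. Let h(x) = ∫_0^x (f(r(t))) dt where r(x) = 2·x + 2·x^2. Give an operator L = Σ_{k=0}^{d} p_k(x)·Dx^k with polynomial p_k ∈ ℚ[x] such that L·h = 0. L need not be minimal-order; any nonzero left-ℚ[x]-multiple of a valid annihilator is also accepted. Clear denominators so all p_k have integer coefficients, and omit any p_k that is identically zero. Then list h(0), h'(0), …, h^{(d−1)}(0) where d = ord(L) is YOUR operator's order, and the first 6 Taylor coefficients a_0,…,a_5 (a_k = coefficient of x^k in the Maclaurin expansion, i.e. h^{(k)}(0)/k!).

L = (64 + 384·x + 768·x^2 + 512·x^3)·Dx - 2·Dx^2 + (1 + 2·x)·Dx^3  (order 3).
h: a_k = 0, 0, -4, -8/3, 64/3, 256/5, …
ICs: h(0) = 0, h′(0) = 0, h′′(0) = -8.

f: a_k = 0, -4, 0, 32/3, 0, -128/15, …
Change of var in L_f (x↦r) gives L₀.
∫: right-multiply L₀ by Dx.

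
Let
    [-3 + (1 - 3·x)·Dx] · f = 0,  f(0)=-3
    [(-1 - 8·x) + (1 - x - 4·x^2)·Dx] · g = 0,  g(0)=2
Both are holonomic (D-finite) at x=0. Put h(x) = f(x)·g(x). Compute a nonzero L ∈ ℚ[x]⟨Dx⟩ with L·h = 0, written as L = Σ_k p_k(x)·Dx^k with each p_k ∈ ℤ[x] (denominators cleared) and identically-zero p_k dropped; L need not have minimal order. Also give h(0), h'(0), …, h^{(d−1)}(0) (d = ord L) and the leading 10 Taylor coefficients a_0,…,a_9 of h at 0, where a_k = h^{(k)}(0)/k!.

L = (-4 - 2·x + 36·x^2) + (1 - 4·x - x^2 + 12·x^3)·Dx  (order 1).
h: a_k = -6, -24, -102, -360, -1254, -4152, -13542, -43272, -136806, -427992, …
ICs: h(0) = -6.

f: a_k = -3, -9, -27, -81, -243, -729, -2187, -6561, -19683, -59049, …
g: a_k = 2, 2, 10, 18, 58, 130, 362, 882, 2330, 5858, …
h₀=f·g: eliminate ⇒ L₀, order ≤ 1·1.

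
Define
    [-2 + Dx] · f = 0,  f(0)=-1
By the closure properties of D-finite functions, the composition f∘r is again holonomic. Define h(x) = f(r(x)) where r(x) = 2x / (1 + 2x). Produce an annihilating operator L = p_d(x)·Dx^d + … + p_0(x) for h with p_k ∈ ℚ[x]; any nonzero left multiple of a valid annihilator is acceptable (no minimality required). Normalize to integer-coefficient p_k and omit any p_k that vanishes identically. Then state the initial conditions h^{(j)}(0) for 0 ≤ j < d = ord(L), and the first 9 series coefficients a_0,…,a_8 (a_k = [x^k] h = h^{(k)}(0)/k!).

L = -4 + (1 + 4·x + 4·x^2)·Dx  (order 1).
h: a_k = -1, -4, 0, 16/3, -32/3, 64/5, -256/45, -1280/63, 8192/105, …
ICs: h(0) = -1.

f: a_k = -1, -2, -2, -4/3, -2/3, -4/15, -4/45, -8/315, -2/315, …
L₀ from L_f via x↦r, Dx↦r'^{-1}Dx.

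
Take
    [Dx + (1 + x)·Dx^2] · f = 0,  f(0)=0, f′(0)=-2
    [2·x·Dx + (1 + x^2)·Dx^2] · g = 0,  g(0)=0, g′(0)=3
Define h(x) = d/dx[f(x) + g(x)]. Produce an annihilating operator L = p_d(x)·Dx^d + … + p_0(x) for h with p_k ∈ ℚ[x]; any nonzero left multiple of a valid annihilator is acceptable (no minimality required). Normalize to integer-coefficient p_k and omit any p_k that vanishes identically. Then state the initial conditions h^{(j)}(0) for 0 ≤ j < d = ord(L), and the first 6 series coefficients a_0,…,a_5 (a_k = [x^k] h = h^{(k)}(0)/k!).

f: a_k = 0, -2, 1, -2/3, 1/2, -2/5, …
g: a_k = 0, 3, 0, -1, 0, 3/5, …
Sum ⇒ L₀ = lclm(L_f,L_g) in ℚ(x)⟨Dx⟩.
Derive L from L₀ (diff closure).
L = (-2 - 6·x + 6·x^2 + 2·x^3) + (-4 - 4·x + 12·x^3 + 4·x^4)·Dx + (-1 + x + 2·x^2 + 2·x^3 + 3·x^4 + x^5)·Dx^2  (order 2).
h: a_k = 1, 2, -5, 2, 1, 2, …
ICs: h(0) = 1, h′(0) = 2.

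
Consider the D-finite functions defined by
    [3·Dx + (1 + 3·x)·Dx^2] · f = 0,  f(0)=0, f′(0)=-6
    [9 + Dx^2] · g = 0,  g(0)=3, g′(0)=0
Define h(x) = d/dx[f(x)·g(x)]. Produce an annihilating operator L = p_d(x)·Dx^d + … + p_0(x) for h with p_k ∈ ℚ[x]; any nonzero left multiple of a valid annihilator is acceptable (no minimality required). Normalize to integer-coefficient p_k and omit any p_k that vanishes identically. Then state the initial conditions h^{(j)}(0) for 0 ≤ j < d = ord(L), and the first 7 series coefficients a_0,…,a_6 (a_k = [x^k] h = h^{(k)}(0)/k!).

f: a_k = 0, -6, 9, -18, 81/2, -486/5, 243, …
g: a_k = 3, 0, -27/2, 0, 81/8, 0, -243/80, …
f·g: L₀ = L_f ⊗_s L_g, ord ≤ 2·2.
Differentiate: ansatz ord ≤ ord L₀ ⇒ L.
L = (-675 - 3564·x - 10206·x^2 + 8748·x^3 + 94041·x^4 + 157464·x^5 + 78732·x^6) + (-216 - 864·x + 1620·x^2 + 14580·x^3 + 29160·x^4 + 17496·x^5)·Dx + (-84 - 396·x - 378·x^2 + 5832·x^3 + 23814·x^4 + 34992·x^5 + 17496·x^6)·Dx^2 + (-24 - 96·x + 180·x^2 + 1620·x^3 + 3240·x^4 + 1944·x^5)·Dx^3 + (-1 + 84·x^2 + 540·x^3 + 1485·x^4 + 1944·x^5 + 972·x^6)·Dx^4  (order 4).
h: a_k = -18, 54, 81, 0, -2187/4, 6561/4, -203391/40, …
ICs: h(0) = -18, h′(0) = 54, h′′(0) = 162, h′′′(0) = 0.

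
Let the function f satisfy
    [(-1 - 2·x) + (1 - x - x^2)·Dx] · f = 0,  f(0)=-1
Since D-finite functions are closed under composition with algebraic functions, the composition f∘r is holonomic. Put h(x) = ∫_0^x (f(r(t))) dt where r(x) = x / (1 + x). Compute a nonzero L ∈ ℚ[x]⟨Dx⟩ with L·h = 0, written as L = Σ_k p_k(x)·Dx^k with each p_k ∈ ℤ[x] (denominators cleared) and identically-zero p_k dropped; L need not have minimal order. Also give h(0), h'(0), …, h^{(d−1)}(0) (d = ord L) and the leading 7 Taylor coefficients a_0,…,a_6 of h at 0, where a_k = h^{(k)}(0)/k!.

f: a_k = -1, -1, -2, -3, -5, -8, -13, …
Change of var in L_f (x↦r) gives L₀.
∫: right-multiply L₀ by Dx.
L = (1 + 3·x)·Dx + (-1 - 2·x + x^3)·Dx^2  (order 2).
h: a_k = 0, -1, -1/2, -1/3, 0, -1/5, 1/6, …
ICs: h(0) = 0, h′(0) = -1.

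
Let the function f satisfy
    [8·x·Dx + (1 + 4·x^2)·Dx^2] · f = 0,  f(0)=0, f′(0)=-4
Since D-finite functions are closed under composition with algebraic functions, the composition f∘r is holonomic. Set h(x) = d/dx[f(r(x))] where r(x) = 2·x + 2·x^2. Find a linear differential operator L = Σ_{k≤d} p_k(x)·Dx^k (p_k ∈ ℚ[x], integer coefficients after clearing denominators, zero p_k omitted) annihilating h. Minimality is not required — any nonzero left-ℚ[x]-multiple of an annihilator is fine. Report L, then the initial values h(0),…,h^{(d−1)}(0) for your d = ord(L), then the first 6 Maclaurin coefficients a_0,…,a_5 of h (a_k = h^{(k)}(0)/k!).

L = (-2 + 32·x + 128·x^2 + 192·x^3 + 96·x^4) + (1 + 2·x + 16·x^2 + 64·x^3 + 80·x^4 + 32·x^5)·Dx  (order 1).
h: a_k = -8, -16, 128, 512, -1408, -12032, …
ICs: h(0) = -8.

f: a_k = 0, -4, 0, 16/3, 0, -64/5, …
Change of var in L_f (x↦r) gives L₀.
h=h₀': d/dx-closure on L₀ ⇒ L.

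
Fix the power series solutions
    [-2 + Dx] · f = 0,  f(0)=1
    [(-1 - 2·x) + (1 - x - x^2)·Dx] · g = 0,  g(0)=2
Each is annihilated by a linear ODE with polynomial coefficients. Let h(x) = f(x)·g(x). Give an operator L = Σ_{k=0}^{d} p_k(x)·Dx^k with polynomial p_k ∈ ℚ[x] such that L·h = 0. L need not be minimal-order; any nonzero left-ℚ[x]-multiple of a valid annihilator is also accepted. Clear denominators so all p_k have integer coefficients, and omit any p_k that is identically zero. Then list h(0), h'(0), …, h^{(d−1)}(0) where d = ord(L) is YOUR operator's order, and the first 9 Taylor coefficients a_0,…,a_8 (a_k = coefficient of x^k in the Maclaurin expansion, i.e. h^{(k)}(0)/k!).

f: a_k = 1, 2, 2, 4/3, 2/3, 4/15, 4/45, 8/315, 2/315, …
g: a_k = 2, 2, 4, 6, 10, 16, 26, 42, 68, …
f·g: L₀ = L_f ⊗_s L_g, ord ≤ 1·1.
L = (3 - 2·x^2) + (-1 + x + x^2)·Dx  (order 1).
h: a_k = 2, 6, 12, 62/3, 34, 276/5, 4022/45, 5062/35, 24572/105, …
ICs: h(0) = 2.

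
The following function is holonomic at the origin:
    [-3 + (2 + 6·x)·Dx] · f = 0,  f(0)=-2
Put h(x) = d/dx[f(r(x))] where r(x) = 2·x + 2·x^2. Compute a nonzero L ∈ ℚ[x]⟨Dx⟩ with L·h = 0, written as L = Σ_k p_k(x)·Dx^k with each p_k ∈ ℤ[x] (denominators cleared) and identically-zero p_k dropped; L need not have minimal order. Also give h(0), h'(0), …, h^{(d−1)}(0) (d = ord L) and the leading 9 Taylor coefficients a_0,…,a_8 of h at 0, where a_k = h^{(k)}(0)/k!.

f: a_k = -2, -3, 9/4, -27/8, 405/64, -1701/128, 15309/512, -72171/1024, 2814669/16384, …
Change of var in L_f (x↦r) gives L₀.
Differentiate: ansatz ord ≤ ord L₀ ⇒ L.
L = -1 + (-1 - 8·x - 18·x^2 - 12·x^3)·Dx  (order 1).
h: a_k = -6, 6, -27, 117, -2025/4, 8829/4, -77679/8, 344493/8, -12306249/64, …
ICs: h(0) = -6.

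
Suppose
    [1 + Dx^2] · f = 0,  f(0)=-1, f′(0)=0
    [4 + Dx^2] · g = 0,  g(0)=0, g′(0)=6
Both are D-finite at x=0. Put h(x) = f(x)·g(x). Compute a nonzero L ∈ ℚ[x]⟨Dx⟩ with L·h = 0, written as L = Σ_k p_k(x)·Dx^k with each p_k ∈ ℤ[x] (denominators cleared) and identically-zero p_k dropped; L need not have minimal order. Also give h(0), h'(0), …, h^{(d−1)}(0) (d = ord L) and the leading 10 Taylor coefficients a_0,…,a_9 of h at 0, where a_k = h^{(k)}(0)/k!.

L = 9 + 10·Dx^2 + Dx^4  (order 4).
h: a_k = 0, -6, 0, 7, 0, -61/20, 0, 547/840, 0, -703/8640, …
ICs: h(0) = 0, h′(0) = -6, h′′(0) = 0, h′′′(0) = 42.

f: a_k = -1, 0, 1/2, 0, -1/24, 0, 1/720, 0, -1/40320, 0, …
g: a_k = 0, 6, 0, -4, 0, 4/5, 0, -8/105, 0, 4/945, …
h₀=f·g: eliminate ⇒ L₀, order ≤ 2·2.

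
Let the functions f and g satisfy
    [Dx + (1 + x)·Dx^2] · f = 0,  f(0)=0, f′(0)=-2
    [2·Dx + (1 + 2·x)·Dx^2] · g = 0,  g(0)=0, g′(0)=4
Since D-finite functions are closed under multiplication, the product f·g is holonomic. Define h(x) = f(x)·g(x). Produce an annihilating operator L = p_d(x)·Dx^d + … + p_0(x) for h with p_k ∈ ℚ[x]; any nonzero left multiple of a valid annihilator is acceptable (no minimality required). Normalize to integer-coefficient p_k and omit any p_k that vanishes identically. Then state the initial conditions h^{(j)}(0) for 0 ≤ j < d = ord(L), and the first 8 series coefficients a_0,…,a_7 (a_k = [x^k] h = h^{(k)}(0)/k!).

L = (20 + 48·x + 32·x^2)·Dx + (66 + 268·x + 360·x^2 + 160·x^3)·Dx^2 + (32 + 180·x + 372·x^2 + 336·x^3 + 112·x^4)·Dx^3 + (3 + 22·x + 63·x^2 + 88·x^3 + 60·x^4 + 16·x^5)·Dx^4  (order 4).
h: a_k = 0, 0, -8, 12, -52/3, 26, -1834/45, 332/5, …
ICs: h(0) = 0, h′(0) = 0, h′′(0) = -16, h′′′(0) = 72.

f: a_k = 0, -2, 1, -2/3, 1/2, -2/5, 1/3, -2/7, …
g: a_k = 0, 4, -4, 16/3, -8, 64/5, -64/3, 256/7, …
f·g: L₀ = L_f ⊗_s L_g, ord ≤ 2·2.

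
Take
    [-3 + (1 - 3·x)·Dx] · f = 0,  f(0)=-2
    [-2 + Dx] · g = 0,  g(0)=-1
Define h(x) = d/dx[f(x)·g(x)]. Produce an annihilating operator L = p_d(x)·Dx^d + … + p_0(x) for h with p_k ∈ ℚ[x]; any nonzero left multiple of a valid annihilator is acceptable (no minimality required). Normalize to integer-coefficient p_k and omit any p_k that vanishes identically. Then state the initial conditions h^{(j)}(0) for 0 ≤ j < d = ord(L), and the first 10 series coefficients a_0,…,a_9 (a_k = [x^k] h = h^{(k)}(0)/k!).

L = (34 - 60·x + 36·x^2) + (-5 + 21·x - 18·x^2)·Dx  (order 1).
h: a_k = 10, 68, 314, 3784/3, 14198/3, 51116/3, 2683606/45, 64406576/315, 217372202/315, 6521166076/2835, …
ICs: h(0) = 10.

f: a_k = -2, -6, -18, -54, -162, -486, -1458, -4374, -13122, -39366, …
g: a_k = -1, -2, -2, -4/3, -2/3, -4/15, -4/45, -8/315, -2/315, -4/2835, …
h₀=f·g: eliminate ⇒ L₀, order ≤ 1·1.
h₀' ⇒ L via d/dx closure of L₀.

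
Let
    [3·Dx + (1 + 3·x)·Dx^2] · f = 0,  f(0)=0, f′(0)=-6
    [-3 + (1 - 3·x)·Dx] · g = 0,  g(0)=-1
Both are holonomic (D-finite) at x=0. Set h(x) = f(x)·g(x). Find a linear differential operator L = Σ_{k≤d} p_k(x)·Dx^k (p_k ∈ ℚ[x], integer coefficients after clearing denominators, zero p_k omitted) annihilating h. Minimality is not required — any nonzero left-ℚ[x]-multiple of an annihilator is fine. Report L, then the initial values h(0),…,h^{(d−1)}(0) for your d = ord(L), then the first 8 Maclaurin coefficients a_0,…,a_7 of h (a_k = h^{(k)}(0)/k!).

L = 9 + (3 + 27·x)·Dx + (-1 + 9·x^2)·Dx^2  (order 2).
h: a_k = 0, 6, 9, 45, 189/2, 3807/10, 8991/10, 232551/70, …
ICs: h(0) = 0, h′(0) = 6.

f: a_k = 0, -6, 9, -18, 81/2, -486/5, 243, -4374/7, …
g: a_k = -1, -3, -9, -27, -81, -243, -729, -2187, …
L₀ := L_f ⊗_s L_g (sym. prod.), ord ≤ 2.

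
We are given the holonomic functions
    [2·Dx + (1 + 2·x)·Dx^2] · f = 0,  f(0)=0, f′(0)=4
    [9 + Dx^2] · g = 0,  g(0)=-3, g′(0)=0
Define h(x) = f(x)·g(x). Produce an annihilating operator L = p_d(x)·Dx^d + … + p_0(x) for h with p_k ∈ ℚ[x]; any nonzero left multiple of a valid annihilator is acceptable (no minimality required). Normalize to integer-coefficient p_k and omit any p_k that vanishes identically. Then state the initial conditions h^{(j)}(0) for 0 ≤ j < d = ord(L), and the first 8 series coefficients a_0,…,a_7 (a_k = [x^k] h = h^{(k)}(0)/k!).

f: a_k = 0, 4, -4, 16/3, -8, 64/5, -64/3, 256/7, …
g: a_k = -3, 0, 27/2, 0, -81/8, 0, 243/80, 0, …
h₀=f·g: eliminate ⇒ L₀, order ≤ 2·2.
L = (63 + 1053·x + 3969·x^2 + 5832·x^3 + 2916·x^4) + (63 + 450·x + 972·x^2 + 648·x^3)·Dx + (25 + 270·x + 918·x^2 + 1296·x^3 + 648·x^4)·Dx^2 + (7 + 50·x + 108·x^2 + 72·x^3)·Dx^3 + (2 + 17·x + 53·x^2 + 72·x^3 + 36·x^4)·Dx^4  (order 4).
h: a_k = 0, -12, 12, 38, -30, -69/10, -7/2, 2973/140, …
ICs: h(0) = 0, h′(0) = -12, h′′(0) = 24, h′′′(0) = 228.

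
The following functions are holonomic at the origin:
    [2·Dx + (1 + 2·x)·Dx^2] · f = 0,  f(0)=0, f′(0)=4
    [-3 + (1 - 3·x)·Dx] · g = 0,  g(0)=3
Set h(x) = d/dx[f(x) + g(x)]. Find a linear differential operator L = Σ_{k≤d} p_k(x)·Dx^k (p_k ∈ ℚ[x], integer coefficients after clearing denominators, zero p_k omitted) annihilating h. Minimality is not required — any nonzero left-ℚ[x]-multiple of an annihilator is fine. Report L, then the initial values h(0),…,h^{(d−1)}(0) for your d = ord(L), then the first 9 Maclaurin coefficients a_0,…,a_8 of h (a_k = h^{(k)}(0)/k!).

f: a_k = 0, 4, -4, 16/3, -8, 64/5, -64/3, 256/7, -64, …
g: a_k = 3, 9, 27, 81, 243, 729, 2187, 6561, 19683, …
f+g: L₀ = lclm(L_f,L_g), ord ≤ 2+1.
h=h₀': d/dx-closure on L₀ ⇒ L.
L = (-78 - 36·x) + (-23 - 132·x - 72·x^2)·Dx + (4 - x - 27·x^2 - 18·x^3)·Dx^2  (order 2).
h: a_k = 13, 46, 259, 940, 3709, 12994, 46183, 156952, 532465, …
ICs: h(0) = 13, h′(0) = 46.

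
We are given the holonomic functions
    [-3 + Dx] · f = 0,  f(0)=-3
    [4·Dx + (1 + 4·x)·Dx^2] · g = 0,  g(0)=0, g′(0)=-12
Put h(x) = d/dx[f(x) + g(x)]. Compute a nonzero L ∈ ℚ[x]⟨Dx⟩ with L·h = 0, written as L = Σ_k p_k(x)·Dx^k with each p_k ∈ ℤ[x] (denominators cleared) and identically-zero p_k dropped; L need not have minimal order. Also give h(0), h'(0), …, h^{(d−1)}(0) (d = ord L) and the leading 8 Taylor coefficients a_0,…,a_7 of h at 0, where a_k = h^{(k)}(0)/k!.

f: a_k = -3, -9, -27/2, -27/2, -81/8, -243/40, -243/80, -729/560, …
g: a_k = 0, -12, 24, -64, 192, -3072/5, 2048, -49152/7, …
Sum ⇒ L₀ = lclm(L_f,L_g) in ℚ(x)⟨Dx⟩.
Differentiate: ansatz ord ≤ ord L₀ ⇒ L.
L = (-132 - 144·x) + (23 - 72·x - 144·x^2)·Dx + (7 + 40·x + 48·x^2)·Dx^2  (order 2).
h: a_k = -21, 21, -465/2, 1455/2, -24819/8, 490791/40, -3932889/80, 110098293/560, …
ICs: h(0) = -21, h′(0) = 21.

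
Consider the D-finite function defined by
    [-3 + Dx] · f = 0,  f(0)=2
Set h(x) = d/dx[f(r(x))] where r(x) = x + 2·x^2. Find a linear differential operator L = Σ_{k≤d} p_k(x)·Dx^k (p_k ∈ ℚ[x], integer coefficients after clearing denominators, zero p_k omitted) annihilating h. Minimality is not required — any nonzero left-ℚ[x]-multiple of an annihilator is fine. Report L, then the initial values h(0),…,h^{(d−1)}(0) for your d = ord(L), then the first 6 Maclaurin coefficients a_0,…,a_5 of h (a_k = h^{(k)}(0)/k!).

f: a_k = 2, 6, 9, 9, 27/4, 81/20, …
Substitute x→r, Dx→(1/r')Dx; clear ⇒ L₀.
h₀' ⇒ L via d/dx closure of L₀.
L = (7 + 24·x + 48·x^2) + (-1 - 4·x)·Dx  (order 1).
h: a_k = 6, 42, 135, 387, 3321/4, 33183/20, …
ICs: h(0) = 6.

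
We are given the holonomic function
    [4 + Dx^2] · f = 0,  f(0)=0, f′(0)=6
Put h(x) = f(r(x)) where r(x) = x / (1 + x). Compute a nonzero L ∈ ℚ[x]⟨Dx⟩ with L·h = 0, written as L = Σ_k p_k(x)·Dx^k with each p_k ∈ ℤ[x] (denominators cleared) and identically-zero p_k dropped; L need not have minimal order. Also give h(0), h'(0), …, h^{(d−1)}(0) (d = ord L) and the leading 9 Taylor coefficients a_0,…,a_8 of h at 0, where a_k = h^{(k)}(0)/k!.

L = 4 + (2 + 6·x + 6·x^2 + 2·x^3)·Dx + (1 + 4·x + 6·x^2 + 4·x^3 + x^4)·Dx^2  (order 2).
h: a_k = 0, 6, -6, 2, 6, -86/5, 30, -4418/105, 758/15, …
ICs: h(0) = 0, h′(0) = 6.

f: a_k = 0, 6, 0, -4, 0, 4/5, 0, -8/105, 0, …
h₀=f(r): pull back L_f along r ⇒ L₀.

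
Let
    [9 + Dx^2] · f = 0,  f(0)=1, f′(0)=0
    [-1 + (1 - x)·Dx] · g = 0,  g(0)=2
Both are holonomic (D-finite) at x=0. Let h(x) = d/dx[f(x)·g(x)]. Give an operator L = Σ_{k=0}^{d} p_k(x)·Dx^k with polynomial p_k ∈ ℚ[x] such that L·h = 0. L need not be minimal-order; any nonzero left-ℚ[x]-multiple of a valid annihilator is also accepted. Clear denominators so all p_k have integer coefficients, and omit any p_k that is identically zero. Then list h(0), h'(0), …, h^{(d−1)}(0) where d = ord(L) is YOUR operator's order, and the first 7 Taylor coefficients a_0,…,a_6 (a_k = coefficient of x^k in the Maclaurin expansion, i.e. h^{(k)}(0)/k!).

f: a_k = 1, 0, -9/2, 0, 27/8, 0, -81/80, …
g: a_k = 2, 2, 2, 2, 2, 2, 2, …
Sym-product of L_f,L_g gives L₀ (≤ ord 2).
h=h₀': d/dx-closure on L₀ ⇒ L.
L = (7 - 18·x + 9·x^2) + (-2 + 2·x)·Dx + (1 - 2·x + x^2)·Dx^2  (order 2).
h: a_k = 2, -14, -21, -1, -5/4, -273/20, -637/40, …
ICs: h(0) = 2, h′(0) = -14.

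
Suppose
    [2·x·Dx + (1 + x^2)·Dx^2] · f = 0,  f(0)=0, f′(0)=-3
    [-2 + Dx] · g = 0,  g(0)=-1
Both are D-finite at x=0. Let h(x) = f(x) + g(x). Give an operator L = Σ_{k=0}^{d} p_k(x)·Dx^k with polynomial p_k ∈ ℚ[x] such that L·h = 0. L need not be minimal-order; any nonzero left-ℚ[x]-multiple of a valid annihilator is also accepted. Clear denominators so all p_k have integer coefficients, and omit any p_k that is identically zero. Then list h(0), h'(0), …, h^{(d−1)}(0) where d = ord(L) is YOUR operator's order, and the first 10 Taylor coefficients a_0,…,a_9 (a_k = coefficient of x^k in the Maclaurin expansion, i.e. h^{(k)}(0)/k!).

f: a_k = 0, -3, 0, 1, 0, -3/5, 0, 3/7, 0, -1/3, …
g: a_k = -1, -2, -2, -4/3, -2/3, -4/15, -4/45, -8/315, -2/315, -4/2835, …
h₀=f+g: left-lcm gives L₀, ord ≤ 3.
L = (2 - 4·x - 6·x^2 - 4·x^3)·Dx + (-3 - x^2 - 2·x^4)·Dx^2 + (1 + x + 2·x^2 + x^3 + x^4)·Dx^3  (order 3).
h: a_k = -1, -5, -2, -1/3, -2/3, -13/15, -4/45, 127/315, -2/315, -949/2835, …
ICs: h(0) = -1, h′(0) = -5, h′′(0) = -4.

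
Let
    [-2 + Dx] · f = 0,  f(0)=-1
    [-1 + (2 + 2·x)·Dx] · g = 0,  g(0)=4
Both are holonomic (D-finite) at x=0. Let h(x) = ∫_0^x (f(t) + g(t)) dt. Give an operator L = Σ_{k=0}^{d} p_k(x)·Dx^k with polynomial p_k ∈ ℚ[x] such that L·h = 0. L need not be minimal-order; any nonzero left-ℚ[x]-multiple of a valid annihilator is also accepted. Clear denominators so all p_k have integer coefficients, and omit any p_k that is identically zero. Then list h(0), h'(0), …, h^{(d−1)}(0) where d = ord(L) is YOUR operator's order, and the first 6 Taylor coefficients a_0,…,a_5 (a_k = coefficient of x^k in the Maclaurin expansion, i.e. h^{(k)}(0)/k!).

f: a_k = -1, -2, -2, -4/3, -2/3, -4/15, …
g: a_k = 4, 2, -1/2, 1/4, -5/32, 7/64, …
f+g: L₀ = lclm(L_f,L_g), ord ≤ 1+1.
Integrate: L := L₀·Dx.
L = (10 + 8·x)·Dx + (-17 - 32·x - 16·x^2)·Dx^2 + (6 + 14·x + 8·x^2)·Dx^3  (order 3).
h: a_k = 0, 3, 0, -5/6, -13/48, -79/480, …
ICs: h(0) = 0, h′(0) = 3, h′′(0) = 0.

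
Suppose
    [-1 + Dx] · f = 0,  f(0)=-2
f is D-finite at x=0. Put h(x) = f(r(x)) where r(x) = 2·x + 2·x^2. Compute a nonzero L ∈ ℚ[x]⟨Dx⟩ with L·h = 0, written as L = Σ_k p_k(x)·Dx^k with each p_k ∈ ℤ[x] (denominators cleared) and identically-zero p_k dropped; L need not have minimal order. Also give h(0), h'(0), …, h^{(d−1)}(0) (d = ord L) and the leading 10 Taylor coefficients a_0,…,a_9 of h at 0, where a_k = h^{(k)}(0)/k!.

L = (-2 - 4·x) + Dx  (order 1).
h: a_k = -2, -4, -8, -32/3, -40/3, -208/15, -608/45, -3712/315, -3056/315, -4192/567, …
ICs: h(0) = -2.

f: a_k = -2, -2, -1, -1/3, -1/12, -1/60, -1/360, -1/2520, -1/20160, -1/181440, …
Substitute x→r, Dx→(1/r')Dx; clear ⇒ L₀.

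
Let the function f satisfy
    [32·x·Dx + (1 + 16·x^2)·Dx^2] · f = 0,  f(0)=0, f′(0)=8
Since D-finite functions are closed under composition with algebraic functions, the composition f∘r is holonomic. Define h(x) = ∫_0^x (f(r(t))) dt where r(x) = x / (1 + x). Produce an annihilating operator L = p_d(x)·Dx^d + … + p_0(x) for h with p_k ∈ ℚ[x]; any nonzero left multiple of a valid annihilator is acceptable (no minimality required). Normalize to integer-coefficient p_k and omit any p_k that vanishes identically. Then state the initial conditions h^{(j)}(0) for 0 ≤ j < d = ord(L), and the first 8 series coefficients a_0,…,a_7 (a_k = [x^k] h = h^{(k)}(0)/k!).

L = (2 + 34·x)·Dx^2 + (1 + 2·x + 17·x^2)·Dx^3  (order 3).
h: a_k = 0, 0, 4, -8/3, -26/3, 24, 404/15, -4888/21, …
ICs: h(0) = 0, h′(0) = 0, h′′(0) = 8.

f: a_k = 0, 8, 0, -128/3, 0, 2048/5, 0, -32768/7, …
f∘r: x↦r, Dx↦Dx/r' in L_f ⇒ L₀.
h=∫₀ˣh₀: take L = L₀·Dx.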